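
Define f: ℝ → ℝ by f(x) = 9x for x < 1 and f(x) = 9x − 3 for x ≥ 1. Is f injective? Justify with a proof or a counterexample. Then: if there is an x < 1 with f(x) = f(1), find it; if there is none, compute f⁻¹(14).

Both pieces are strictly increasing (slopes 9 and 9), so each is injective on its own interval.
The left piece maps (−∞, 1) onto (−∞, 9); the right piece maps [1, ∞) onto [6, ∞).
These images overlap. In particular f(1) = 6 (right piece), and solving 9x = 6 on the left piece gives x = 2/3 < 1.
So f(2/3) = f(1) with 2/3 ≠ 1, and f is not injective. This x = 2/3 is the requested value below 1.

2/3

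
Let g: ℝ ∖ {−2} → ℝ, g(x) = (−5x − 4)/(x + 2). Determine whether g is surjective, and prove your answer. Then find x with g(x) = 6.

-16/11

If g(x) = −5, cross-multiplying gives 1(−5x − 4) = −5(x + 2), which simplifies to −4 = −10 — false.  So −5 has no preimage and g is not surjective.
Solving g(x) = 6: cross-multiplying gives −5x − 4 = 6(x + 2), which rearranges to −11x = 16, so x = −16/11.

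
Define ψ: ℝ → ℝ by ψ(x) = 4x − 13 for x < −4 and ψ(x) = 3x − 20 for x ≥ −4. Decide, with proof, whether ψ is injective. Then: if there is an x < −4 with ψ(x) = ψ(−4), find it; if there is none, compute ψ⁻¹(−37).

-19/4

Both pieces are strictly increasing (slopes 4 and 3), so each is injective on its own interval.
The left piece maps (−∞, −4) onto (−∞, −29); the right piece maps [−4, ∞) onto [−32, ∞).
These images overlap. In particular ψ(−4) = −32 (right piece), and solving 4x − 13 = −32 on the left piece gives x = −19/4 < −4.
So ψ(−19/4) = ψ(−4) with −19/4 ≠ −4, and ψ is not injective. This x = −19/4 is the requested value below −4.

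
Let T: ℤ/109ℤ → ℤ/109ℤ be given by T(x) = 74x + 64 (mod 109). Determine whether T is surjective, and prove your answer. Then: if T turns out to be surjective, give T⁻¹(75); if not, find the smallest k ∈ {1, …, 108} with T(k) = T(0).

Since gcd(74, 109) = 1, 74 is invertible modulo 109. Euclid's algorithm: 109 = 1·74 + 35, 74 = 2·35 + 4, 35 = 8·4 + 3, 4 = 1·3 + 1; back-substituting gives 1 = 28·74 − 19·109, so 74⁻¹ ≡ 28 (mod 109).
Then y ↦ 28(y − 64) is a two-sided inverse to T, so every y ∈ ℤ/109ℤ has a preimage.
Thus T is surjective.
Since T is surjective, we find T⁻¹(75): we need 74x ≡ 75 − 64 ≡ 11 (mod 109). Using 74⁻¹ = 28: x ≡ 28·11 = 308 = 2·109 + 90, so x = 90.
Check: T(90) = 74·90 + 64 = 6724 = 61·109 + 75 ≡ 75 (mod 109).

90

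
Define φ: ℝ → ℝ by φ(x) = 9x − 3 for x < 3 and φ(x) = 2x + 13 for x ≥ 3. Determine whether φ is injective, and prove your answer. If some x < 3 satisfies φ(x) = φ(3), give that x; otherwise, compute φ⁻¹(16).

Both pieces are strictly increasing (slopes 9 and 2), so each is injective on its own interval.
The left piece maps (−∞, 3) onto (−∞, 24); the right piece maps [3, ∞) onto [19, ∞).
These images overlap. In particular φ(3) = 19 (right piece), and solving 9x − 3 = 19 on the left piece gives x = 22/9 < 3.
So φ(22/9) = φ(3) with 22/9 ≠ 3, and φ is not injective. This x = 22/9 is the requested value below 3.

22/9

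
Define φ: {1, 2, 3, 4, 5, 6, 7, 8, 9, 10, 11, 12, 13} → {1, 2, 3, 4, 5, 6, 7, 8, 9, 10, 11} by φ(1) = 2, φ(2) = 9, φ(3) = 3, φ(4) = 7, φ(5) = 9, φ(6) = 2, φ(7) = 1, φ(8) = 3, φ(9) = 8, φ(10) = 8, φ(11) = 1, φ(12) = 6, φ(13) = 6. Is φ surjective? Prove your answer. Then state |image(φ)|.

No element maps to 4, so φ is not surjective.
The image of φ is {1, 2, 3, 6, 7, 8, 9}, which has 7 elements.

7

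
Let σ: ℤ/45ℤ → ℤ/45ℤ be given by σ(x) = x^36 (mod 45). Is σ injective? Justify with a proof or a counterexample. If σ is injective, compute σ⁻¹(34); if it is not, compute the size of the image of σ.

σ(1) = 1^36 = 1.
σ(2): Repeated squaring mod 45: 2^1 ≡ 2, 2^2 ≡ 2² = 4, 2^4 ≡ 4² = 16, 2^8 ≡ 16² = 256 ≡ 31, 2^16 ≡ 31² = 961 ≡ 16, 2^32 ≡ 16² = 256 ≡ 31. Since 36 = 32 + 4, 2^36 ≡ 31·16: 31·16 = 496 ≡ 1. So 2^36 ≡ 1 (mod 45).
So σ(1) = σ(2) = 1 while 1 ≠ 2, so σ is not injective.
Since σ is not injective, we determine |image(σ)|. Computing x^36 mod 45 for each x (by repeated squaring, reducing mod 45 at every step), the values σ(0), σ(1), …, σ(44) are: 0, 1, 1, 36, 1, 10, 36, 1, 1, 36, 10, 1, 36, 1, 1, 0, 1, 1, 36, 1, 10, 36, 1, 1, 36, 10, 1, 36, 1, 1, 0, 1, 1, 36, 1, 10, 36, 1, 1, 36, 10, 1, 36, 1, 1.
The distinct values are {0, 1, 10, 36}; there are 4 of them.

4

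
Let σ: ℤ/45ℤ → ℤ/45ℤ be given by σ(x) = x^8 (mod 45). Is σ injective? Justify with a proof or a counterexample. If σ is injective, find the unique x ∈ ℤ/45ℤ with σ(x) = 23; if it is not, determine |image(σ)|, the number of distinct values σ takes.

σ(3): Repeated squaring mod 45: 3^1 ≡ 3, 3^2 ≡ 3² = 9, 3^4 ≡ 9² = 81 ≡ 36, 3^8 ≡ 36² = 1296 ≡ 36. So 3^8 ≡ 36 (mod 45).
σ(6): Repeated squaring mod 45: 6^1 ≡ 6, 6^2 ≡ 6² = 36, 6^4 ≡ 36² = 1296 ≡ 36, 6^8 ≡ 36² = 1296 ≡ 36. So 6^8 ≡ 36 (mod 45).
So σ(3) = σ(6) = 36 while 3 ≠ 6, therefore σ is not injective.
Since σ is not injective, we determine |image(σ)|. Computing x^8 mod 45 for each x (by repeated squaring, reducing mod 45 at every step), the values σ(0), σ(1), …, σ(44) are: 0, 1, 31, 36, 16, 25, 36, 31, 1, 36, 10, 31, 36, 16, 16, 0, 31, 1, 36, 1, 40, 36, 16, 16, 36, 40, 1, 36, 1, 31, 0, 16, 16, 36, 31, 10, 36, 1, 31, 36, 25, 16, 36, 31, 1.
The distinct values are {0, 1, 10, 16, 25, 31, 36, 40}; there are 8 of them.

8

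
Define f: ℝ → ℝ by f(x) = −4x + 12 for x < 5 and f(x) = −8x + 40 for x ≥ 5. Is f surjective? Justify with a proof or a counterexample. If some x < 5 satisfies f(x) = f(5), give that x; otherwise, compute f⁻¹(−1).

3

Both pieces are strictly decreasing (slopes −4 and −8), so each is injective on its own interval.
The left piece maps (−∞, 5) onto (−8, ∞); the right piece maps [5, ∞) onto (−∞, 0].
The union (−8, ∞) ∪ (−∞, 0] covers ℝ, so f is surjective.
For the follow-up: the images overlap, so an x < 5 with f(x) = f(5) exists. f(5) = 0; solving −4x + 12 = 0 for x < 5 gives x = (0 − 12)/(−4) = 3.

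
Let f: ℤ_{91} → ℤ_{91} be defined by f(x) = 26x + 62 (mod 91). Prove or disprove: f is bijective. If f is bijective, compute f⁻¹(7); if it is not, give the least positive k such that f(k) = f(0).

7

We have gcd(26, 91) = 13 > 1. Taking u = 0 and v = 7: f(0) = 62 and f(7) = 26·7 + 62 = 244 ≡ 62 (mod 91).
So f(0) = f(7) while 0 ≠ 7, hence f is not injective, hence not bijective.
Since f is not bijective, we find the least positive k with f(k) = f(0): this means 26k ≡ 0 (mod 91), i.e. 91 ∣ 26k. Since gcd(26, 91) = 13, dividing through by 13 this holds exactly when 7 ∣ 2k, and as gcd(2, 7) = 1, exactly when 7 ∣ k.
The smallest positive such k is 7.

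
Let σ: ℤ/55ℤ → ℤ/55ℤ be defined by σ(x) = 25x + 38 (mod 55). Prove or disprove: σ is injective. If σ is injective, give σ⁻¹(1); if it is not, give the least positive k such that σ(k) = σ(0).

11

By definition, injectivity means: for all x_1, x_2 in the domain, σ(x_1) = σ(x_2) implies x_1 = x_2.
We have gcd(25, 55) = 5 > 1. Taking x_1 = 0 and x_2 = 11: σ(0) = 38 and σ(11) = 25·11 + 38 = 313 ≡ 38 (mod 55).
So σ(0) = σ(11) while 0 ≠ 11, hence σ is not injective.
Since σ is not injective, we find the least positive k with σ(k) = σ(0): this means 25k ≡ 0 (mod 55), i.e. 55 ∣ 25k. Since gcd(25, 55) = 5, dividing through by 5 this holds exactly when 11 ∣ 5k, and as gcd(5, 11) = 1, exactly when 11 ∣ k.
The smallest positive such k is 11.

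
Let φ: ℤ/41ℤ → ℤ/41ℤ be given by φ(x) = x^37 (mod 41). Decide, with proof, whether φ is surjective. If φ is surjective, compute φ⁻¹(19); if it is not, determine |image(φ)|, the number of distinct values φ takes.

15

Since 41 is prime, the nonzero elements of ℤ/41ℤ form a cyclic group of order 40.
As gcd(37, 40) = 1, raising to the 37th power is a bijection on this group: if a^37 ≡ b^37 then (ab^{−1})^37 = 1, and the only element of order dividing gcd(37, 40) = 1 is 1, so a = b.
With φ(0) = 0 this makes φ injective on all of ℤ/41ℤ, hence bijective (finite equal-size domain and codomain). In particular φ is surjective.
Since φ is surjective, we find the preimage of 19. The inverse of x ↦ x^37 on (ℤ/41ℤ)^× is x ↦ x^13, because 37·13 = 481 = 12·40 + 1 ≡ 1 (mod 40) and x^{40} = 1 for x ≠ 0 (Fermat). So φ⁻¹(19) = 19^13 mod 41.
Repeated squaring mod 41: 19^1 ≡ 19, 19^2 ≡ 19² = 361 ≡ 33, 19^4 ≡ 33² = 1089 ≡ 23, 19^8 ≡ 23² = 529 ≡ 37. Since 13 = 8 + 4 + 1, 19^13 ≡ 37·23·19: 37·23 = 851 ≡ 31, then 31·19 = 589 ≡ 15. So 19^13 ≡ 15 (mod 41).
Hence φ⁻¹(19) = 15.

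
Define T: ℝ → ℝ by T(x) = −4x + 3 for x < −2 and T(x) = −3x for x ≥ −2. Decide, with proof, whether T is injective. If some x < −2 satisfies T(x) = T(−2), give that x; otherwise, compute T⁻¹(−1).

Both pieces are strictly decreasing (slopes −4 and −3), so each is injective on its own interval.
The left piece maps (−∞, −2) onto (11, ∞); the right piece maps [−2, ∞) onto (−∞, 6].
These images are disjoint, so no value is attained by both pieces. Thus T is injective.
Because the two images are disjoint, no x < −2 has T(x) = T(−2), so we compute T⁻¹(−1): −1 lies in (−∞, 6], so solve −3x = −1: x = (−1 − 0)/(−3) = 1/3.

1/3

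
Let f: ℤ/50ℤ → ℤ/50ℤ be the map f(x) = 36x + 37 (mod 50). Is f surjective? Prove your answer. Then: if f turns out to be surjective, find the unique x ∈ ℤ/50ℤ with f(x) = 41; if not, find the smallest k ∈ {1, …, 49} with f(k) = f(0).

Since gcd(36, 50) = 2, we have 36x ≡ 0 (mod 2) for all x, so f(x) ≡ 1 (mod 2).
But 0 ≢ 1 (mod 2), so 0 ∈ ℤ/50ℤ has no preimage. Hence f is not surjective.
Since f is not surjective, we find the least positive k with f(k) = f(0): this means 36k ≡ 0 (mod 50), i.e. 50 ∣ 36k. Since gcd(36, 50) = 2, dividing through by 2 this holds exactly when 25 ∣ 18k, and as gcd(18, 25) = 1, exactly when 25 ∣ k.
The smallest positive such k is 25.

25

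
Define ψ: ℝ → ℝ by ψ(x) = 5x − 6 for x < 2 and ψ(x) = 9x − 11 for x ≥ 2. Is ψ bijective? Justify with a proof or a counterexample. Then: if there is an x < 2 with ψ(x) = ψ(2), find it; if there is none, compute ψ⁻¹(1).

Both pieces are strictly increasing (slopes 5 and 9), so each is injective on its own interval.
The left piece maps (−∞, 2) onto (−∞, 4); the right piece maps [2, ∞) onto [7, ∞).
The images leave a gap (4 has no preimage), so ψ is not surjective, hence not bijective.
Because the two images are disjoint, no x < 2 has ψ(x) = ψ(2), so we compute ψ⁻¹(1): 1 lies in (−∞, 4), so solve 5x − 6 = 1: x = (1 + 6)/5 = 7/5.

7/5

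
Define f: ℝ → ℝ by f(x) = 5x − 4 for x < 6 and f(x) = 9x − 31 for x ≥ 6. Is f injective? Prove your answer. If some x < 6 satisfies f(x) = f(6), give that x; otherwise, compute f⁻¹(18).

27/5

Both pieces are strictly increasing (slopes 5 and 9), so each is injective on its own interval.
The left piece maps (−∞, 6) onto (−∞, 26); the right piece maps [6, ∞) onto [23, ∞).
These images overlap. In particular f(6) = 23 (right piece), and solving 5x − 4 = 23 on the left piece gives x = 27/5 < 6.
So f(27/5) = f(6) with 27/5 ≠ 6, and f is not injective. This x = 27/5 is the requested value below 6.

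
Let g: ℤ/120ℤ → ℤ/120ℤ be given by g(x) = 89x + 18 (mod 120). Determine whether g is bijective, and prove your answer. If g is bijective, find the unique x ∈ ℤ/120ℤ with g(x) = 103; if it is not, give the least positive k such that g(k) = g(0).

5

Suppose g(u) = g(v) in ℤ/120ℤ. Then 89u + 18 ≡ 89v + 18 (mod 120), so 89(u − v) ≡ 0 (mod 120).
Since gcd(89, 120) = 1, 89 is invertible modulo 120, thus u − v ≡ 0 (mod 120), i.e. u = v.
We now compute 89⁻¹ mod 120 explicitly. Euclid's algorithm: 120 = 1·89 + 31, 89 = 2·31 + 27, 31 = 1·27 + 4, 27 = 6·4 + 3, 4 = 1·3 + 1; back-substituting gives 1 = 89·89 − 66·120, so 89⁻¹ ≡ 89 (mod 120).
Then y ↦ 89(y − 18) is a two-sided inverse to g, so every y ∈ ℤ/120ℤ has a preimage.
Thus g is bijective.
Since g is bijective, we compute g⁻¹(103): solve 89x + 18 ≡ 103 (mod 120), i.e. 89x ≡ 85 (mod 120).
Multiplying by 89⁻¹ = 89 gives x ≡ 89·85 = 7565 = 63·120 + 5 ≡ 5 (mod 120).
Check: g(5) = 89·5 + 18 = 463 = 3·120 + 103 ≡ 103 (mod 120).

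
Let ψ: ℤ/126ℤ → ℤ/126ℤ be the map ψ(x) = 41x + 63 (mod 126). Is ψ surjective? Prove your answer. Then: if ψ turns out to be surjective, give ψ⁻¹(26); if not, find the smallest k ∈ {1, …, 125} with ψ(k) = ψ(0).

79

Since gcd(41, 126) = 1, 41 is invertible modulo 126. Euclid's algorithm: 126 = 3·41 + 3, 41 = 13·3 + 2, 3 = 1·2 + 1; back-substituting gives 1 = 83·41 − 27·126, so 41⁻¹ ≡ 83 (mod 126).
For any y ∈ ℤ/126ℤ, x = 83(y − 63) mod 126 satisfies ψ(x) = 41·83(y − 63) + 63 ≡ y (since 41·83 ≡ 1 mod 126). So every y has a preimage.
So ψ is surjective.
Since ψ is surjective, we compute ψ⁻¹(26): solve 41x + 63 ≡ 26 (mod 126), i.e. 41x ≡ 89 (mod 126).
Multiplying by 41⁻¹ = 83 gives x ≡ 83·89 = 7387 = 58·126 + 79 ≡ 79 (mod 126).
Check: ψ(79) = 41·79 + 63 = 3302 = 26·126 + 26 ≡ 26 (mod 126).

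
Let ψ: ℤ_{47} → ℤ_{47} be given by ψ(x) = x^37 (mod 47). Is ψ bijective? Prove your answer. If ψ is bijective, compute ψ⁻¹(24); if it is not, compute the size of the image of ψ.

25

Since 47 is prime, the nonzero elements of ℤ_{47} form a cyclic group of order 46.
As gcd(37, 46) = 1, raising to the 37th power is a bijection on this group: if u^37 ≡ v^37 then (uv^{−1})^37 = 1, and the only element of order dividing gcd(37, 46) = 1 is 1, so u = v.
With ψ(0) = 0 this makes ψ injective on all of ℤ_{47}, hence bijective (finite equal-size domain and codomain). In particular ψ is bijective.
Since ψ is bijective, we find the preimage of 24. The inverse of x ↦ x^37 on (ℤ_{47})^× is x ↦ x^5, because 37·5 = 185 = 4·46 + 1 ≡ 1 (mod 46) and x^{46} = 1 for x ≠ 0 (Fermat). So ψ⁻¹(24) = 24^5 mod 47.
Repeated squaring mod 47: 24^1 ≡ 24, 24^2 ≡ 24² = 576 ≡ 12, 24^4 ≡ 12² = 144 ≡ 3. Since 5 = 4 + 1, 24^5 ≡ 3·24: 3·24 = 72 ≡ 25. So 24^5 ≡ 25 (mod 47).
Hence ψ⁻¹(24) = 25.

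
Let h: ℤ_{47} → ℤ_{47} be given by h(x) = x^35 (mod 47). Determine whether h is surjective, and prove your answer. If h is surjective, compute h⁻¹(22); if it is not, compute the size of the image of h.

Since 47 is prime, the nonzero elements of ℤ_{47} form a cyclic group of order 46.
As gcd(35, 46) = 1, raising to the 35th power is a bijection on this group: if s^35 ≡ t^35 then (st^{−1})^35 = 1, and the only element of order dividing gcd(35, 46) = 1 is 1, so s = t.
With h(0) = 0 this makes h injective on all of ℤ_{47}, hence bijective (finite equal-size domain and codomain). In particular h is surjective.
Since h is surjective, we find the preimage of 22. The inverse of x ↦ x^35 on (ℤ_{47})^× is x ↦ x^25, because 35·25 = 875 = 19·46 + 1 ≡ 1 (mod 46) and x^{46} = 1 for x ≠ 0 (Fermat). So h⁻¹(22) = 22^25 mod 47.
Repeated squaring mod 47: 22^1 ≡ 22, 22^2 ≡ 22² = 484 ≡ 14, 22^4 ≡ 14² = 196 ≡ 8, 22^8 ≡ 8² = 64 ≡ 17, 22^16 ≡ 17² = 289 ≡ 7. Since 25 = 16 + 8 + 1, 22^25 ≡ 7·17·22: 7·17 = 119 ≡ 25, then 25·22 = 550 ≡ 33. So 22^25 ≡ 33 (mod 47).
Hence h⁻¹(22) = 33.

33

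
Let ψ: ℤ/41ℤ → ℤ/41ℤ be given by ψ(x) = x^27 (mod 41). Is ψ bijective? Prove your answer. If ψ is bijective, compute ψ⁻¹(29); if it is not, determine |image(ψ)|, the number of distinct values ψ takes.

35

Since 41 is prime, the nonzero elements of ℤ/41ℤ form a cyclic group of order 40.
As gcd(27, 40) = 1, raising to the 27th power is a bijection on this group: if u^27 ≡ v^27 then (uv^{−1})^27 = 1, and the only element of order dividing gcd(27, 40) = 1 is 1, so u = v.
With ψ(0) = 0 this makes ψ injective on all of ℤ/41ℤ, hence bijective (finite equal-size domain and codomain). In particular ψ is bijective.
Since ψ is bijective, we find the preimage of 29. The inverse of x ↦ x^27 on (ℤ/41ℤ)^× is x ↦ x^3, because 27·3 = 81 = 2·40 + 1 ≡ 1 (mod 40) and x^{40} = 1 for x ≠ 0 (Fermat). So ψ⁻¹(29) = 29^3 mod 41.
Repeated squaring mod 41: 29^1 ≡ 29, 29^2 ≡ 29² = 841 ≡ 21. Since 3 = 2 + 1, 29^3 ≡ 21·29: 21·29 = 609 ≡ 35. So 29^3 ≡ 35 (mod 41).
Hence ψ⁻¹(29) = 35.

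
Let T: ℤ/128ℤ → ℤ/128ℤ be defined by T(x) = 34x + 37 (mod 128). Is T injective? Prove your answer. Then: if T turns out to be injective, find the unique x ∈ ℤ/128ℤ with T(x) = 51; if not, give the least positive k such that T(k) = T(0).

64

We have gcd(34, 128) = 2 > 1. Taking u = 0 and v = 64: T(0) = 37 and T(64) = 34·64 + 37 = 2213 ≡ 37 (mod 128).
So T(0) = T(64) while 0 ≠ 64, so T is not injective.
Since T is not injective, we find the least positive k with T(k) = T(0): this means 34k ≡ 0 (mod 128), i.e. 128 ∣ 34k. Since gcd(34, 128) = 2, dividing through by 2 this holds exactly when 64 ∣ 17k, and as gcd(17, 64) = 1, exactly when 64 ∣ k.
The smallest positive such k is 64.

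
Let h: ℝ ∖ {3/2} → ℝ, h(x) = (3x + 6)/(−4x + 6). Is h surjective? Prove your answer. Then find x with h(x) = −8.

54/29

If h(x) = −3/4, cross-multiplying gives −4(3x + 6) = 3(−4x + 6), which simplifies to −24 = 18 — false.  So −3/4 has no preimage and h is not surjective.
Solving h(x) = −8: cross-multiplying gives 3x + 6 = −8(−4x + 6), which rearranges to −29x = −54, so x = 54/29.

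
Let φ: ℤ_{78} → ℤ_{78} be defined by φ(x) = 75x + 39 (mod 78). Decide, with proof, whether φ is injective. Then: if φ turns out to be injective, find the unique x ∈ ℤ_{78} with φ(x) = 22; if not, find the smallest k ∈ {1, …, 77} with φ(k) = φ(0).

26

We have gcd(75, 78) = 3 > 1. Taking s = 0 and t = 26: φ(0) = 39 and φ(26) = 75·26 + 39 = 1989 ≡ 39 (mod 78).
So φ(0) = φ(26) while 0 ≠ 26, therefore φ is not injective.
Since φ is not injective, we find the least positive k with φ(k) = φ(0): this means 75k ≡ 0 (mod 78), i.e. 78 ∣ 75k. Since gcd(75, 78) = 3, dividing through by 3 this holds exactly when 26 ∣ 25k, and as gcd(25, 26) = 1, exactly when 26 ∣ k.
The smallest positive such k is 26.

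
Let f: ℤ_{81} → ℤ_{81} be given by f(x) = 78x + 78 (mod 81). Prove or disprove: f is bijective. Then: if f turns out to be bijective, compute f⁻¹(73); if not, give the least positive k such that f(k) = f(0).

27

By definition, f is injective if f(u) = f(v) implies u = v.
We have gcd(78, 81) = 3 > 1. Taking u = 0 and v = 27: f(0) = 78 and f(27) = 78·27 + 78 = 2184 ≡ 78 (mod 81).
So f(0) = f(27) while 0 ≠ 27, therefore f is not injective, hence not bijective.
Since f is not bijective, we find the least positive k with f(k) = f(0): this means 78k ≡ 0 (mod 81), i.e. 81 ∣ 78k. Since gcd(78, 81) = 3, dividing through by 3 this holds exactly when 27 ∣ 26k, and as gcd(26, 27) = 1, exactly when 27 ∣ k.
The smallest positive such k is 27.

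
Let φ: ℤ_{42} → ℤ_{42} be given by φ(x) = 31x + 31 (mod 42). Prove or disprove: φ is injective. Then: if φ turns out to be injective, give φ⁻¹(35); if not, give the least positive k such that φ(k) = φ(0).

34

Recall: φ is injective when φ(a) = φ(b) forces a = b.
If φ(a) = φ(b), then 31a ≡ 31b (mod 42). Because gcd(31, 42) = 1, we may cancel 31 to get a ≡ b (mod 42).
Hence φ is injective.
We now compute 31⁻¹ mod 42 explicitly. Euclid's algorithm: 42 = 1·31 + 11, 31 = 2·11 + 9, 11 = 1·9 + 2, 9 = 4·2 + 1; back-substituting gives 1 = 19·31 − 14·42, so 31⁻¹ ≡ 19 (mod 42).
Since φ is injective, we find φ⁻¹(35): we need 31x ≡ 35 − 31 ≡ 4 (mod 42). Using 31⁻¹ = 19: x ≡ 19·4 = 76 = 1·42 + 34, so x = 34.
Check: φ(34) = 31·34 + 31 = 1085 = 25·42 + 35 ≡ 35 (mod 42).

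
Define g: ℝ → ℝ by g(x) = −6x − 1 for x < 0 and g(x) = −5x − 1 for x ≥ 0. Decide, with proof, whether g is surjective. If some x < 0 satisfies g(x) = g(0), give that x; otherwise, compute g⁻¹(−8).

7/5

Both pieces are strictly decreasing (slopes −6 and −5), so each is injective on its own interval.
The left piece maps (−∞, 0) onto (−1, ∞); the right piece maps [0, ∞) onto (−∞, −1].
These images together cover ℝ, so g is surjective.
Because the two images are disjoint, no x < 0 has g(x) = g(0), so we compute g⁻¹(−8): −8 lies in (−∞, −1], so solve −5x − 1 = −8: x = (−8 + 1)/(−5) = 7/5.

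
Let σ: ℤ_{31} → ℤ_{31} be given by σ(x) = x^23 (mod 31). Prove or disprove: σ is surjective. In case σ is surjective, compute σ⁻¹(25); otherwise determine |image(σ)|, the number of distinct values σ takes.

Since 31 is prime, the nonzero elements of ℤ_{31} form a cyclic group of order 30.
As gcd(23, 30) = 1, raising to the 23rd power is a bijection on this group: if a^23 ≡ b^23 then (ab^{−1})^23 = 1, and the only element of order dividing gcd(23, 30) = 1 is 1, so a = b.
With σ(0) = 0 this makes σ injective on all of ℤ_{31}, hence bijective (finite equal-size domain and codomain). In particular σ is surjective.
Since σ is surjective, we find the preimage of 25. The inverse of x ↦ x^23 on (ℤ_{31})^× is x ↦ x^17, because 23·17 = 391 = 13·30 + 1 ≡ 1 (mod 30) and x^{30} = 1 for x ≠ 0 (Fermat). So σ⁻¹(25) = 25^17 mod 31.
Repeated squaring mod 31: 25^1 ≡ 25, 25^2 ≡ 25² = 625 ≡ 5, 25^4 ≡ 5² = 25, 25^8 ≡ 25² = 625 ≡ 5, 25^16 ≡ 5² = 25. Since 17 = 16 + 1, 25^17 ≡ 25·25: 25·25 = 625 ≡ 5. So 25^17 ≡ 5 (mod 31).
Hence σ⁻¹(25) = 5.

5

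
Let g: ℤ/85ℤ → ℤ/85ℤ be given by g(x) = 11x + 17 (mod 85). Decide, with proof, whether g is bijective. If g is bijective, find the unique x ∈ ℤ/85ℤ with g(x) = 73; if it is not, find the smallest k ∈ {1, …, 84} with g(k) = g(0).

If g(s) = g(t), then 11s ≡ 11t (mod 85). Because gcd(11, 85) = 1, we may cancel 11 to get s ≡ t (mod 85).
We now compute 11⁻¹ mod 85 explicitly. Euclid's algorithm: 85 = 7·11 + 8, 11 = 1·8 + 3, 8 = 2·3 + 2, 3 = 1·2 + 1; back-substituting gives 1 = 31·11 − 4·85, so 11⁻¹ ≡ 31 (mod 85).
Then y ↦ 31(y − 17) is a two-sided inverse to g, so every y ∈ ℤ/85ℤ has a preimage.
Therefore g is bijective.
Since g is bijective, we compute g⁻¹(73): solve 11x + 17 ≡ 73 (mod 85), i.e. 11x ≡ 56 (mod 85).
Multiplying by 11⁻¹ = 31 gives x ≡ 31·56 = 1736 = 20·85 + 36 ≡ 36 (mod 85).
Check: g(36) = 11·36 + 17 = 413 = 4·85 + 73 ≡ 73 (mod 85).

36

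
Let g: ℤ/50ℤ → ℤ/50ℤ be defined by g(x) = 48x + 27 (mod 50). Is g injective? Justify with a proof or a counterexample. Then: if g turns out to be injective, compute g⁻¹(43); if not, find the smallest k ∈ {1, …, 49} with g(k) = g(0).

We have gcd(48, 50) = 2 > 1. Taking x_1 = 0 and x_2 = 25: g(0) = 27 and g(25) = 48·25 + 27 = 1227 ≡ 27 (mod 50).
So g(0) = g(25) while 0 ≠ 25, thus g is not injective.
Since g is not injective, we find the least positive k with g(k) = g(0): this means 48k ≡ 0 (mod 50), i.e. 50 ∣ 48k. Since gcd(48, 50) = 2, dividing through by 2 this holds exactly when 25 ∣ 24k, and as gcd(24, 25) = 1, exactly when 25 ∣ k.
The smallest positive such k is 25.

25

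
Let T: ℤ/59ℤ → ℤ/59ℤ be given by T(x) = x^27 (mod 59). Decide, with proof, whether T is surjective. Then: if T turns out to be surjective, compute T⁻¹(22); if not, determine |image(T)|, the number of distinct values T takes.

Since 59 is prime, the nonzero elements of ℤ/59ℤ form a cyclic group of order 58.
As gcd(27, 58) = 1, raising to the 27th power is a bijection on this group: if s^27 ≡ t^27 then (st^{−1})^27 = 1, and the only element of order dividing gcd(27, 58) = 1 is 1, so s = t.
With T(0) = 0 this makes T injective on all of ℤ/59ℤ, hence bijective (finite equal-size domain and codomain). In particular T is surjective.
Since T is surjective, we find the preimage of 22. The inverse of x ↦ x^27 on (ℤ/59ℤ)^× is x ↦ x^43, because 27·43 = 1161 = 20·58 + 1 ≡ 1 (mod 58) and x^{58} = 1 for x ≠ 0 (Fermat). So T⁻¹(22) = 22^43 mod 59.
Repeated squaring mod 59: 22^1 ≡ 22, 22^2 ≡ 22² = 484 ≡ 12, 22^4 ≡ 12² = 144 ≡ 26, 22^8 ≡ 26² = 676 ≡ 27, 22^16 ≡ 27² = 729 ≡ 21, 22^32 ≡ 21² = 441 ≡ 28. Since 43 = 32 + 8 + 2 + 1, 22^43 ≡ 28·27·12·22: 28·27 = 756 ≡ 48, then 48·12 = 576 ≡ 45, then 45·22 = 990 ≡ 46. So 22^43 ≡ 46 (mod 59).
Hence T⁻¹(22) = 46.

46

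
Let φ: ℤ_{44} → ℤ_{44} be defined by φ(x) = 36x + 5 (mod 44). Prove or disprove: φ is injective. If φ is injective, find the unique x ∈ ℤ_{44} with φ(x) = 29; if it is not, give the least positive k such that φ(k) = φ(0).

11

Recall: injectivity means: for all s, t in the domain, φ(s) = φ(t) implies s = t.
We have gcd(36, 44) = 4 > 1. Taking s = 0 and t = 11: φ(0) = 5 and φ(11) = 36·11 + 5 = 401 ≡ 5 (mod 44).
So φ(0) = φ(11) while 0 ≠ 11, so φ is not injective.
Since φ is not injective, we find the least positive k with φ(k) = φ(0): this means 36k ≡ 0 (mod 44), i.e. 44 ∣ 36k. Since gcd(36, 44) = 4, dividing through by 4 this holds exactly when 11 ∣ 9k, and as gcd(9, 11) = 1, exactly when 11 ∣ k.
The smallest positive such k is 11.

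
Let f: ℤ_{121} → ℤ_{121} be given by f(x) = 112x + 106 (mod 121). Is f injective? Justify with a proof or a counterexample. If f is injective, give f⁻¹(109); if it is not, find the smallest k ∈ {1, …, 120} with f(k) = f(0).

40

If f(u) = f(v), then 112u ≡ 112v (mod 121). Because gcd(112, 121) = 1, we may cancel 112 to get u ≡ v (mod 121).
Thus f is injective.
We now compute 112⁻¹ mod 121 explicitly. Euclid's algorithm: 121 = 1·112 + 9, 112 = 12·9 + 4, 9 = 2·4 + 1; back-substituting gives 1 = 94·112 − 87·121, so 112⁻¹ ≡ 94 (mod 121).
Since f is injective, we find f⁻¹(109): we need 112x ≡ 109 − 106 ≡ 3 (mod 121). Using 112⁻¹ = 94: x ≡ 94·3 = 282 = 2·121 + 40, so x = 40.
Check: f(40) = 112·40 + 106 = 4586 = 37·121 + 109 ≡ 109 (mod 121).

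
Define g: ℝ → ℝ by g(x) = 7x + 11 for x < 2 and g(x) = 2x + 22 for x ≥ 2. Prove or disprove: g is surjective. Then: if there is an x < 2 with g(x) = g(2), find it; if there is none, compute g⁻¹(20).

9/7

Both pieces are strictly increasing (slopes 7 and 2), so each is injective on its own interval.
The left piece maps (−∞, 2) onto (−∞, 25); the right piece maps [2, ∞) onto [26, ∞).
The union (−∞, 25) ∪ [26, ∞) omits the interval between 25 and 26; in particular 25 has no preimage. So g is not surjective.
Because the two images are disjoint, no x < 2 has g(x) = g(2), so we compute g⁻¹(20): 20 lies in (−∞, 25), so solve 7x + 11 = 20: x = (20 − 11)/7 = 9/7.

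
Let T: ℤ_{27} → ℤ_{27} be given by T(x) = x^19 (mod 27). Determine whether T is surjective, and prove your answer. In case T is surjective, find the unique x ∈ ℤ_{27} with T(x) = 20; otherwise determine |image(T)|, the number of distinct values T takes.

T(0) = 0^19 = 0.
T(3): Repeated squaring mod 27: 3^1 ≡ 3, 3^2 ≡ 3² = 9, 3^4 ≡ 9² = 81 ≡ 0, 3^8 ≡ 0² = 0, 3^16 ≡ 0² = 0. Since 19 = 16 + 2 + 1, 3^19 ≡ 0·9·3: 0·9 = 0, then 0·3 = 0. So 3^19 ≡ 0 (mod 27).
So T(0) = T(3) = 0 while 0 ≠ 3, hence T is not injective.
A non-injective map from the 27-element set ℤ_{27} to itself takes at most 26 distinct values, so it cannot be surjective. Hence T is not surjective.
Since T is not surjective, we determine |image(T)|. Computing x^19 mod 27 for each x (by repeated squaring, reducing mod 27 at every step), the values T(0), T(1), …, T(26) are: 0, 1, 2, 0, 4, 5, 0, 7, 8, 0, 10, 11, 0, 13, 14, 0, 16, 17, 0, 19, 20, 0, 22, 23, 0, 25, 26.
The distinct values are {0, 1, 2, 4, 5, 7, 8, 10, 11, 13, 14, 16, 17, 19, 20, 22, 23, 25, 26}; there are 19 of them.

19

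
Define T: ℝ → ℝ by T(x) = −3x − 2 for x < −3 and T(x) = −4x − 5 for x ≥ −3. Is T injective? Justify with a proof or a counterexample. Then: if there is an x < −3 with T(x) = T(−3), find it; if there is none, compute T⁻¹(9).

Both pieces are strictly decreasing (slopes −3 and −4), so each is injective on its own interval.
The left piece maps (−∞, −3) onto (7, ∞); the right piece maps [−3, ∞) onto (−∞, 7].
These images are disjoint, so no value is attained by both pieces. Thus T is injective.
Because the two images are disjoint, no x < −3 has T(x) = T(−3), so we compute T⁻¹(9): 9 lies in (7, ∞), so solve −3x − 2 = 9: x = (9 + 2)/(−3) = −11/3.

-11/3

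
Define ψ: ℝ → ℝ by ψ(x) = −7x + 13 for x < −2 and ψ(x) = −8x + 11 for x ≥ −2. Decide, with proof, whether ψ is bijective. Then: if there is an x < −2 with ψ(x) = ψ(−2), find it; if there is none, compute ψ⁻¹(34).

Both pieces are strictly decreasing (slopes −7 and −8), so each is injective on its own interval.
The left piece maps (−∞, −2) onto (27, ∞); the right piece maps [−2, ∞) onto (−∞, 27].
Since 27 = 27, the images partition ℝ: ψ is injective and surjective, hence bijective.
Because the two images are disjoint, no x < −2 has ψ(x) = ψ(−2), so we compute ψ⁻¹(34): 34 lies in (27, ∞), so solve −7x + 13 = 34: x = (34 − 13)/(−7) = −3.

-3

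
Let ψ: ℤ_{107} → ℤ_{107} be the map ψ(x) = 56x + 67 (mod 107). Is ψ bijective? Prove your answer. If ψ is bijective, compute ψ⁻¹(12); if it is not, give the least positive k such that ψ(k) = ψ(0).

85

Suppose ψ(s) = ψ(t) in ℤ_{107}. Then 56s + 67 ≡ 56t + 67 (mod 107), thus 56(s − t) ≡ 0 (mod 107).
Since gcd(56, 107) = 1, 56 is invertible modulo 107, therefore s − t ≡ 0 (mod 107), i.e. s = t.
We now compute 56⁻¹ mod 107 explicitly. Euclid's algorithm: 107 = 1·56 + 51, 56 = 1·51 + 5, 51 = 10·5 + 1; back-substituting gives 1 = 86·56 − 45·107, so 56⁻¹ ≡ 86 (mod 107).
For any y ∈ ℤ_{107}, x = 86(y − 67) mod 107 satisfies ψ(x) = 56·86(y − 67) + 67 ≡ y (since 56·86 ≡ 1 mod 107). So every y has a preimage.
Therefore ψ is bijective.
Since ψ is bijective, we find ψ⁻¹(12): we need 56x ≡ 12 − 67 ≡ 52 (mod 107). Using 56⁻¹ = 86: x ≡ 86·52 = 4472 = 41·107 + 85, so x = 85.
Check: ψ(85) = 56·85 + 67 = 4827 = 45·107 + 12 ≡ 12 (mod 107).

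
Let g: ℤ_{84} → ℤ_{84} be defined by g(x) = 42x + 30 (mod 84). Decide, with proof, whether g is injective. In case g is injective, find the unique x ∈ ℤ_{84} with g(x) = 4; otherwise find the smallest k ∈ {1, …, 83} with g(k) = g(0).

We have gcd(42, 84) = 42 > 1. Taking a = 0 and b = 2: g(0) = 30 and g(2) = 42·2 + 30 = 114 ≡ 30 (mod 84).
So g(0) = g(2) while 0 ≠ 2, therefore g is not injective.
Since g is not injective, we find the least positive k with g(k) = g(0): this means 42k ≡ 0 (mod 84), i.e. 84 ∣ 42k. Since gcd(42, 84) = 42, dividing through by 42 this holds exactly when 2 ∣ k.
The smallest positive such k is 2.

2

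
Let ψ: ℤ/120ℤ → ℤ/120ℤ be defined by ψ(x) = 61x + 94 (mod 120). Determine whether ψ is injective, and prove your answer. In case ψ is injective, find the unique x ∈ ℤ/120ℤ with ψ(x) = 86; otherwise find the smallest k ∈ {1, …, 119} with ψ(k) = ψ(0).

Suppose ψ(x_1) = ψ(x_2) in ℤ/120ℤ. Then 61x_1 + 94 ≡ 61x_2 + 94 (mod 120), thus 61(x_1 − x_2) ≡ 0 (mod 120).
Since gcd(61, 120) = 1, 61 is invertible modulo 120, so x_1 − x_2 ≡ 0 (mod 120), i.e. x_1 = x_2.
So ψ is injective.
We now compute 61⁻¹ mod 120 explicitly. Euclid's algorithm: 120 = 1·61 + 59, 61 = 1·59 + 2, 59 = 29·2 + 1; back-substituting gives 1 = 61·61 − 31·120, so 61⁻¹ ≡ 61 (mod 120).
Since ψ is injective, we find ψ⁻¹(86): we need 61x ≡ 86 − 94 ≡ 112 (mod 120). Using 61⁻¹ = 61: x ≡ 61·112 = 6832 = 56·120 + 112, so x = 112.
Check: ψ(112) = 61·112 + 94 = 6926 = 57·120 + 86 ≡ 86 (mod 120).

112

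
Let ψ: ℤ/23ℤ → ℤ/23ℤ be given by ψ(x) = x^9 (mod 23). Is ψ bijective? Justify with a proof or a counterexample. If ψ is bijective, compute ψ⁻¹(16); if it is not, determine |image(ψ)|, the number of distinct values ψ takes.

Since 23 is prime, the nonzero elements of ℤ/23ℤ form a cyclic group of order 22.
As gcd(9, 22) = 1, raising to the 9th power is a bijection on this group: if s^9 ≡ t^9 then (st^{−1})^9 = 1, and the only element of order dividing gcd(9, 22) = 1 is 1, so s = t.
With ψ(0) = 0 this makes ψ injective on all of ℤ/23ℤ, hence bijective (finite equal-size domain and codomain). In particular ψ is bijective.
Since ψ is bijective, we find the preimage of 16. The inverse of x ↦ x^9 on (ℤ/23ℤ)^× is x ↦ x^5, because 9·5 = 45 = 2·22 + 1 ≡ 1 (mod 22) and x^{22} = 1 for x ≠ 0 (Fermat). So ψ⁻¹(16) = 16^5 mod 23.
Repeated squaring mod 23: 16^1 ≡ 16, 16^2 ≡ 16² = 256 ≡ 3, 16^4 ≡ 3² = 9. Since 5 = 4 + 1, 16^5 ≡ 9·16: 9·16 = 144 ≡ 6. So 16^5 ≡ 6 (mod 23).
Hence ψ⁻¹(16) = 6.

6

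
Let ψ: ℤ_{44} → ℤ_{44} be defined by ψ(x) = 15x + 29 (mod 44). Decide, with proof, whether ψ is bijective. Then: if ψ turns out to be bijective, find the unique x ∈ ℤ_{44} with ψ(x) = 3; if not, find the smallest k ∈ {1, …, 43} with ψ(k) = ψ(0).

10

Recall that ψ is injective if ψ(x_1) = ψ(x_2) implies x_1 = x_2.
If ψ(x_1) = ψ(x_2), then 15x_1 ≡ 15x_2 (mod 44). Because gcd(15, 44) = 1, we may cancel 15 to get x_1 ≡ x_2 (mod 44).
We now compute 15⁻¹ mod 44 explicitly. Euclid's algorithm: 44 = 2·15 + 14, 15 = 1·14 + 1; back-substituting gives 1 = 3·15 − 1·44, so 15⁻¹ ≡ 3 (mod 44).
Then y ↦ 3(y − 29) is a two-sided inverse to ψ, so every y ∈ ℤ_{44} has a preimage.
Thus ψ is bijective.
Since ψ is bijective, we find ψ⁻¹(3): we need 15x ≡ 3 − 29 ≡ 18 (mod 44). Using 15⁻¹ = 3: x ≡ 3·18 = 54 = 1·44 + 10, so x = 10.
Check: ψ(10) = 15·10 + 29 = 179 = 4·44 + 3 ≡ 3 (mod 44).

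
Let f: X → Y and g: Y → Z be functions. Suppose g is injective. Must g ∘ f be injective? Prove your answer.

No. Take X = {0, 1}, Y = Z = {0, 1, 2, 3, 4}, f(0) = f(1) = 0, and g = identity (injective).
Then (g ∘ f)(0) = (g ∘ f)(1) = 0 with 0 ≠ 1, so g ∘ f is not injective.

not injective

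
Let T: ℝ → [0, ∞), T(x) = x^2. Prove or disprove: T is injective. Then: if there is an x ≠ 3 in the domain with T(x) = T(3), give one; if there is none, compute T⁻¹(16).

T(3) = 9 = (−3)^2 = T(−3) (since 2 is even), with 3 ≠ −3. So T is not injective.
For the follow-up, such an x exists: taking x = −3 ∈ ℝ gives T(−3) = 9 = T(3) with −3 ≠ 3.

-3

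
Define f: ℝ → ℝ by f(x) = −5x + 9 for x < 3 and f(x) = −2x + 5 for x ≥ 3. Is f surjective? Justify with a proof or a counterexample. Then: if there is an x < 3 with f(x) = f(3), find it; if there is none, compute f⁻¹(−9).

2

Both pieces are strictly decreasing (slopes −5 and −2), so each is injective on its own interval.
The left piece maps (−∞, 3) onto (−6, ∞); the right piece maps [3, ∞) onto (−∞, −1].
The union (−6, ∞) ∪ (−∞, −1] covers ℝ, so f is surjective.
For the follow-up: the images overlap, so an x < 3 with f(x) = f(3) exists. f(3) = −1; solving −5x + 9 = −1 for x < 3 gives x = (−1 − 9)/(−5) = 2.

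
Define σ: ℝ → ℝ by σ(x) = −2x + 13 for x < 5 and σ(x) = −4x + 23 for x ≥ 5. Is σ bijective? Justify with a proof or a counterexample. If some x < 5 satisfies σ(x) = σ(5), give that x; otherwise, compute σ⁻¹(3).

Both pieces are strictly decreasing (slopes −2 and −4), so each is injective on its own interval.
The left piece maps (−∞, 5) onto (3, ∞); the right piece maps [5, ∞) onto (−∞, 3].
Since 3 = 3, the images partition ℝ: σ is injective and surjective, hence bijective.
Because the two images are disjoint, no x < 5 has σ(x) = σ(5), so we compute σ⁻¹(3): 3 lies in (−∞, 3], so solve −4x + 23 = 3: x = (3 − 23)/(−4) = 5.

5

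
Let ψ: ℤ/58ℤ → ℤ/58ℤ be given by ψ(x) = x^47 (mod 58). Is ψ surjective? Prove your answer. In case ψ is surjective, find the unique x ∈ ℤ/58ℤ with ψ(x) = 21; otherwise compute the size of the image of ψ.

Computing x^47 mod 58 for each x (by repeated squaring, reducing mod 58 at every step), the values ψ(0), ψ(1), …, ψ(57) are: 0, 1, 26, 47, 38, 51, 4, 45, 2, 5, 50, 15, 46, 35, 10, 19, 52, 41, 14, 37, 24, 27, 42, 25, 36, 49, 40, 3, 28, 29, 30, 55, 18, 9, 22, 33, 16, 31, 34, 21, 44, 17, 6, 39, 48, 23, 12, 43, 8, 53, 56, 13, 54, 7, 20, 11, 32, 57.
Every element of ℤ/58ℤ appears exactly once in this list, so ψ is a bijection, and in particular surjective.
Since ψ is surjective, we read off the preimage of 21 from the same table: ψ(39) = 21, so ψ⁻¹(21) = 39.

39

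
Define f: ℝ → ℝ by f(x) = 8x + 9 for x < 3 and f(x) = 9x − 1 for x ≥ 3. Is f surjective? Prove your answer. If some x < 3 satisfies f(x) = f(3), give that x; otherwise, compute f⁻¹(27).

17/8

Both pieces are strictly increasing (slopes 8 and 9), so each is injective on its own interval.
The left piece maps (−∞, 3) onto (−∞, 33); the right piece maps [3, ∞) onto [26, ∞).
The union (−∞, 33) ∪ [26, ∞) covers ℝ, so f is surjective.
For the follow-up: the images overlap, so an x < 3 with f(x) = f(3) exists. f(3) = 26; solving 8x + 9 = 26 for x < 3 gives x = (26 − 9)/8 = 17/8.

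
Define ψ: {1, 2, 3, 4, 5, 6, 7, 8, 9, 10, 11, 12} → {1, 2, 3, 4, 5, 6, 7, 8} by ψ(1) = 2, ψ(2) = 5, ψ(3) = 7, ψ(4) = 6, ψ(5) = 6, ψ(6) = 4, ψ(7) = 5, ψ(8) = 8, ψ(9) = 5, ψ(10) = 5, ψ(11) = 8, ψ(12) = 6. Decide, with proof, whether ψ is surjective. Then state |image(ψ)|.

6

No element maps to 1, so ψ is not surjective.
The image of ψ is {2, 4, 5, 6, 7, 8}, which has 6 elements.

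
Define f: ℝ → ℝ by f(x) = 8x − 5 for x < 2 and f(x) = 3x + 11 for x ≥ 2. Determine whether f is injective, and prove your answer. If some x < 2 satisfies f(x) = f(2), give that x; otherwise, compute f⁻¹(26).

Both pieces are strictly increasing (slopes 8 and 3), so each is injective on its own interval.
The left piece maps (−∞, 2) onto (−∞, 11); the right piece maps [2, ∞) onto [17, ∞).
These images are disjoint, so no value is attained by both pieces. Therefore f is injective.
Because the two images are disjoint, no x < 2 has f(x) = f(2), so we compute f⁻¹(26): 26 lies in [17, ∞), so solve 3x + 11 = 26: x = (26 − 11)/3 = 5.

5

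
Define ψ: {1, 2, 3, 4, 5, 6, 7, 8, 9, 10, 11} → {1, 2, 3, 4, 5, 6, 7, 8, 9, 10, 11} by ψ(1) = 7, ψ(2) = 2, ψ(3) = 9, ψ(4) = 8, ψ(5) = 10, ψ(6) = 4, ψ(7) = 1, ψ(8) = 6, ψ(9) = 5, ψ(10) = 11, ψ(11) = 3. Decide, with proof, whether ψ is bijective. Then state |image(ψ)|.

The values 7, 2, 9, 8, 10, 4, 1, 6, 5, 11, 3 are a permutation of {1, 2, 3, 4, 5, 6, 7, 8, 9, 10, 11}: each element appears exactly once.
So ψ is injective and surjective, hence bijective.
The image of ψ is {1, 2, 3, 4, 5, 6, 7, 8, 9, 10, 11}, which has 11 elements.

11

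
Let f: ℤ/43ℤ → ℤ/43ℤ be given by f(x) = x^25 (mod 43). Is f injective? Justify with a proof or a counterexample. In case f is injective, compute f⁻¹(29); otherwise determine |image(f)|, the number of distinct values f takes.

Since 43 is prime, the nonzero elements of ℤ/43ℤ form a cyclic group of order 42.
As gcd(25, 42) = 1, raising to the 25th power is a bijection on this group: if u^25 ≡ v^25 then (uv^{−1})^25 = 1, and the only element of order dividing gcd(25, 42) = 1 is 1, so u = v.
With f(0) = 0 this makes f injective on all of ℤ/43ℤ, hence bijective (finite equal-size domain and codomain). In particular f is injective.
Since f is injective, we find the preimage of 29. The inverse of x ↦ x^25 on (ℤ/43ℤ)^× is x ↦ x^37, because 25·37 = 925 = 22·42 + 1 ≡ 1 (mod 42) and x^{42} = 1 for x ≠ 0 (Fermat). So f⁻¹(29) = 29^37 mod 43.
Repeated squaring mod 43: 29^1 ≡ 29, 29^2 ≡ 29² = 841 ≡ 24, 29^4 ≡ 24² = 576 ≡ 17, 29^8 ≡ 17² = 289 ≡ 31, 29^16 ≡ 31² = 961 ≡ 15, 29^32 ≡ 15² = 225 ≡ 10. Since 37 = 32 + 4 + 1, 29^37 ≡ 10·17·29: 10·17 = 170 ≡ 41, then 41·29 = 1189 ≡ 28. So 29^37 ≡ 28 (mod 43).
Hence f⁻¹(29) = 28.

28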